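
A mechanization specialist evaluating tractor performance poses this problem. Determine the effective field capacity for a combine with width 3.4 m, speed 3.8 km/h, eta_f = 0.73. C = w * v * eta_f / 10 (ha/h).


C = w * v * eta_f / 10
  = 3.4 * 3.8 * 0.73 / 10
  = 9.43 / 10
  = 0.94 ha/h


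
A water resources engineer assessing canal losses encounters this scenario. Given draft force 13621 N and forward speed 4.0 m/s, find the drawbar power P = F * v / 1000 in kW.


P = F * v / 1000
  = 13621 * 4.0 / 1000
  = 54484 / 1000
  = 54.48 kW


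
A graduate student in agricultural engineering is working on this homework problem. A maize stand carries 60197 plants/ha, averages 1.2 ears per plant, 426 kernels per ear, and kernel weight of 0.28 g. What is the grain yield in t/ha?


Y = density * ears * kernels * kw
  = 60197 * 1.2 * 426 * 0.28 g/ha
  = 8616357.79 g/ha
  = 8616.36 kg/ha = 8.62 t/ha


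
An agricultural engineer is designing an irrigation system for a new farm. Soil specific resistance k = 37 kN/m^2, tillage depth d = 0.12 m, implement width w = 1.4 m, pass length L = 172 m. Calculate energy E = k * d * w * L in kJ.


E = k * d * w * L
  = 37 * 0.12 * 1.4 * 172
  = 1069.15 kJ


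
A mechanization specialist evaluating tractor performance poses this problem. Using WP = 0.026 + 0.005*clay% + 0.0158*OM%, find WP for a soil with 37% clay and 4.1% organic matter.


WP = 0.026 + 0.005*37 + 0.0158*4.1
   = 0.026 + 0.1850 + 0.0648
   = 0.2758


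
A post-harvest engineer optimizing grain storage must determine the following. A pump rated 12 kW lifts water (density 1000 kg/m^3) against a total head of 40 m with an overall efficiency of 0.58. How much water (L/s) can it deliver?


Q = (P * 1000 * eta) / (rho * g * H)
  = (12 * 1000 * 0.58) / (1000 * 9.81 * 40)
  = 6960 / 392400
  = 0.01774 m^3/s = 17.74 L/s


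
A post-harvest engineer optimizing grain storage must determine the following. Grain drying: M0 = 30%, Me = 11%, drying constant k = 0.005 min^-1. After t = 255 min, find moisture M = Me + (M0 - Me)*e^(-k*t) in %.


M = Me + (M0 - Me) * e^(-k*t)
  = 11 + (30 - 11) * e^(-0.005*255)
  = 11 + 19 * e^(-1.275)
  = 11 + 19 * 0.27943
  = 11 + 5.3092
  = 16.31%


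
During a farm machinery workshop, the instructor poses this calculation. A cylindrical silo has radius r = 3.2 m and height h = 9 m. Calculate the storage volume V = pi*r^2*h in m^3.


V = pi * r^2 * h
  = pi * 3.2^2 * 9
  = pi * 10.24 * 9
  = 289.53 m^3


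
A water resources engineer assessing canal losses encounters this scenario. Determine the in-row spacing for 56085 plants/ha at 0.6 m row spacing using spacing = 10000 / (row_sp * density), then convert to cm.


spacing = 10000 / (row_sp * density)
        = 10000 / (0.6 * 56085)
        = 10000 / 33651
        = 0.29717 m = 29.72 cm


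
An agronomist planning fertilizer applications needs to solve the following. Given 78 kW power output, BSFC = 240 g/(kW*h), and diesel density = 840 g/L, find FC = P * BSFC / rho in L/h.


FC = P * BSFC / rho_fuel
   = 78 * 240 / 840
   = 18720 / 840
   = 22.29 L/h


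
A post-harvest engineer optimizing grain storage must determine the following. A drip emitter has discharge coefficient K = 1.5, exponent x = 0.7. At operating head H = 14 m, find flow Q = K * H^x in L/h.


Q = K * H^x
  = 1.5 * 14^0.7
  = 1.5 * 6.3429
  = 9.51 L/h


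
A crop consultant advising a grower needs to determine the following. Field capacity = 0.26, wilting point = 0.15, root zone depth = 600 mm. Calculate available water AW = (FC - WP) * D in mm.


AW = (FC - WP) * D
   = (0.26 - 0.15) * 600
   = 0.11 * 600
   = 66 mm


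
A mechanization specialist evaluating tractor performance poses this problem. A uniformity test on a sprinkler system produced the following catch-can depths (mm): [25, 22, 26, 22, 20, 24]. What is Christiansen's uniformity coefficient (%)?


xbar = 139 / 6 = 23.167
sum|xi - xbar| = 11
CU = 100 * (1 - 11 / (6 * 23.167))
   = 100 * (1 - 0.0791)
   = 92.09%


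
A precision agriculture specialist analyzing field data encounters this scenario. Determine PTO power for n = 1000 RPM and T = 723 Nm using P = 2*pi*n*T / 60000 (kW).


P = 2*pi*n*T / 60000
  = 2*pi * 1000 * 723 / 60000
  = 4542742.98 / 60000
  = 75.71 kW


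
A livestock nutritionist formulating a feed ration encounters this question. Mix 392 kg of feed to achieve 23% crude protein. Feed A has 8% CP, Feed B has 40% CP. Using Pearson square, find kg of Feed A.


parts_A = CP_b - target = 40 - 23 = 17
parts_B = target - CP_a = 23 - 8 = 15
total_parts = 17 + 15 = 32
Feed A = 392 * 17 / 32 = 208.25 kg
Feed B = 392 * 15 / 32 = 183.75 kg

208.25 kg


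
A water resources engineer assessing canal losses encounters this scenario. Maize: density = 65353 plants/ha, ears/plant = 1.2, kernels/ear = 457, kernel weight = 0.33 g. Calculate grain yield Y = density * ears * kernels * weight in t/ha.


Y = density * ears * kernels * kw
  = 65353 * 1.2 * 457 * 0.33 g/ha
  = 11827063.12 g/ha
  = 11827.06 kg/ha = 11.83 t/ha


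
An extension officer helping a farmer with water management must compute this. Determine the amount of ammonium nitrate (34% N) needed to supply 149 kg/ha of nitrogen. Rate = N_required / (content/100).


Rate = N_required / (N_content / 100)
     = 149 / (34 / 100)
     = 149 / 0.34
     = 438.24 kg/ha


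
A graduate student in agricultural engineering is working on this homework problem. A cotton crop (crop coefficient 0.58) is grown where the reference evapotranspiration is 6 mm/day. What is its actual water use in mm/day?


ETc = Kc * ET0
    = 0.58 * 6
    = 3.48 mm/day


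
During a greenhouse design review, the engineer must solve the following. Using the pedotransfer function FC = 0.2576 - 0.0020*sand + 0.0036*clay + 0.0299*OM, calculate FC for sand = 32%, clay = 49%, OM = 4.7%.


FC = 0.2576 - 0.0020*32 + 0.0036*49 + 0.0299*4.7
   = 0.2576 - 0.0640 + 0.1764 + 0.1405
   = 0.5105


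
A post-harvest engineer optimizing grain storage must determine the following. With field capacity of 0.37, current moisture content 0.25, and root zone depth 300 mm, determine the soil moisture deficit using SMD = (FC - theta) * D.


SMD = (FC - theta) * D
    = (0.37 - 0.25) * 300
    = 0.120 * 300
    = 36 mm


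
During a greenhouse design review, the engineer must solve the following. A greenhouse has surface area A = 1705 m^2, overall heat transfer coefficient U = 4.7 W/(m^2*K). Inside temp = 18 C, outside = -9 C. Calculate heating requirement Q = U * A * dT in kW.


dT = 18 - (-9) = 27 K
Q = U * A * dT
  = 4.7 * 1705 * 27
  = 216364.50 W = 216.36 kW


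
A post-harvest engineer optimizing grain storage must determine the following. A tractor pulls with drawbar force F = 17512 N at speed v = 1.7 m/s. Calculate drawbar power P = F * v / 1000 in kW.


P = F * v / 1000
  = 17512 * 1.7 / 1000
  = 29770.40 / 1000
  = 29.77 kW


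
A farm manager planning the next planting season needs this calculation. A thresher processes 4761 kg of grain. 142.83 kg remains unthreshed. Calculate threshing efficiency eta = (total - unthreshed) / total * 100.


eta = (total - unthreshed) / total * 100
    = (4761 - 142.83) / 4761 * 100
    = 4618.17 / 4761 * 100
    = 97%


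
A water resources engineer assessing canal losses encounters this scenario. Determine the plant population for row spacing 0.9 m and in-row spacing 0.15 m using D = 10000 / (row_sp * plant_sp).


D = 10000 / (row_sp * plant_sp)
  = 10000 / (0.9 * 0.15)
  = 10000 / 0.1350
  = 74074.07 plants/ha


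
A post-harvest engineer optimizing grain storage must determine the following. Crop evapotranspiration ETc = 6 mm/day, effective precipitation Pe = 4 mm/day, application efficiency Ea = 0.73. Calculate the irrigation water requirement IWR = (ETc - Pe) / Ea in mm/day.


IWR = (ETc - Pe) / Ea
    = (6 - 4) / 0.73
    = 2 / 0.73
    = 2.74 mm/day


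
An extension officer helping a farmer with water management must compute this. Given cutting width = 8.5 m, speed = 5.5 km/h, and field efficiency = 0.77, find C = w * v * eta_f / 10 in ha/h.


C = w * v * eta_f / 10
  = 8.5 * 5.5 * 0.77 / 10
  = 36.00 / 10
  = 3.60 ha/h


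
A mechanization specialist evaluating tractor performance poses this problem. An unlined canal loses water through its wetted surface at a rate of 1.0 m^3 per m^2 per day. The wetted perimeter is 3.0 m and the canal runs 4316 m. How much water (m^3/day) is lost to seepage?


S = C * P * L
  = 1.0 * 3.0 * 4316
  = 12948 m^3/day


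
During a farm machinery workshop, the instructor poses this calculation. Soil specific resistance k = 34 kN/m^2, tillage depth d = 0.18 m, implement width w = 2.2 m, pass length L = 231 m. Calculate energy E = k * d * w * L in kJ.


E = k * d * w * L
  = 34 * 0.18 * 2.2 * 231
  = 3110.18 kJ


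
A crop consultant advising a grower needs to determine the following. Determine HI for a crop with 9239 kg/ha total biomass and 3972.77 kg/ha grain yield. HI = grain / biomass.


HI = grain_yield / biomass
   = 3972.77 / 9239
   = 0.43


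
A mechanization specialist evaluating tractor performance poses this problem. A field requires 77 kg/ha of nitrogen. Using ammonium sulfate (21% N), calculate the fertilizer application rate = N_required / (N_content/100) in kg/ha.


Rate = N_required / (N_content / 100)
     = 77 / (21 / 100)
     = 77 / 0.21
     = 366.67 kg/ha


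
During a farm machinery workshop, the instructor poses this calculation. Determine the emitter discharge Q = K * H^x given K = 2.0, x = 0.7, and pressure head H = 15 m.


Q = K * H^x
  = 2.0 * 15^0.7
  = 2.0 * 6.6568
  = 13.31 L/h


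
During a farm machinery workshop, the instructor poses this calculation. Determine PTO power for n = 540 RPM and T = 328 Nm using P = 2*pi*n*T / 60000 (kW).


P = 2*pi*n*T / 60000
  = 2*pi * 540 * 328 / 60000
  = 1112877.78 / 60000
  = 18.55 kW


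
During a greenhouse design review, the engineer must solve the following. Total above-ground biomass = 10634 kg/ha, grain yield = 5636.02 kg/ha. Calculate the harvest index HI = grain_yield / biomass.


HI = grain_yield / biomass
   = 5636.02 / 10634
   = 0.53


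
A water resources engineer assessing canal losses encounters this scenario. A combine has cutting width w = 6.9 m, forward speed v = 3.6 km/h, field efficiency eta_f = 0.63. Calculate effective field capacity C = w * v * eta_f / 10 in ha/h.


C = w * v * eta_f / 10
  = 6.9 * 3.6 * 0.63 / 10
  = 15.65 / 10
  = 1.56 ha/h


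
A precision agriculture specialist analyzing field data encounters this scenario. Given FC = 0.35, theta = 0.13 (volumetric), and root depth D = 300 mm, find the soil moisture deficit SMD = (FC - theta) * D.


SMD = (FC - theta) * D
    = (0.35 - 0.13) * 300
    = 0.220 * 300
    = 66 mm


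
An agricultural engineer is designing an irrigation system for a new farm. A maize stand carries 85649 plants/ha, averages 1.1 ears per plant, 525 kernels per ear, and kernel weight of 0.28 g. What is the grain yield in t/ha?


Y = density * ears * kernels * kw
  = 85649 * 1.1 * 525 * 0.28 g/ha
  = 13849443.30 g/ha
  = 13849.44 kg/ha = 13.85 t/ha


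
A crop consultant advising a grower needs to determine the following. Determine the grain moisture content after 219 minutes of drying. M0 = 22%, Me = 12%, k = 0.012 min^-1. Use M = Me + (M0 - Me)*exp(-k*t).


M = Me + (M0 - Me) * e^(-k*t)
  = 12 + (22 - 12) * e^(-0.012*219)
  = 12 + 10 * e^(-2.628)
  = 12 + 10 * 0.07222
  = 12 + 0.7222
  = 12.72%


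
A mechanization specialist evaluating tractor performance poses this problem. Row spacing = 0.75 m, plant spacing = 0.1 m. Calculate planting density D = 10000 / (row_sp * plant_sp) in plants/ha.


D = 10000 / (row_sp * plant_sp)
  = 10000 / (0.75 * 0.1)
  = 10000 / 0.0750
  = 133333.33 plants/ha


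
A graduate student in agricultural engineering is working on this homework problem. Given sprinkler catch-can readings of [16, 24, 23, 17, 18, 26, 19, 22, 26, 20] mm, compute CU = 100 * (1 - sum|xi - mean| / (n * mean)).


xbar = 211 / 10 = 21.100
sum|xi - xbar| = 31
CU = 100 * (1 - 31 / (10 * 21.100))
   = 100 * (1 - 0.1469)
   = 85.31%


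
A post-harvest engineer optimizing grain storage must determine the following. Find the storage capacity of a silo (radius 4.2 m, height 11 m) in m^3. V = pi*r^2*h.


V = pi * r^2 * h
  = pi * 4.2^2 * 11
  = pi * 17.64 * 11
  = 609.59 m^3


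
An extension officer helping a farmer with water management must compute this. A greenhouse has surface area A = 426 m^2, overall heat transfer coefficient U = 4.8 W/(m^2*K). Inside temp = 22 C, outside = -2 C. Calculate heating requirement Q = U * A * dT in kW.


dT = 22 - (-2) = 24 K
Q = U * A * dT
  = 4.8 * 426 * 24
  = 49075.20 W = 49.08 kW


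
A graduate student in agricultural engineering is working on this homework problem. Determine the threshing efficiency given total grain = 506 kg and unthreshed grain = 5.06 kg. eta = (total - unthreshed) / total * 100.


eta = (total - unthreshed) / total * 100
    = (506 - 5.06) / 506 * 100
    = 500.94 / 506 * 100
    = 99%


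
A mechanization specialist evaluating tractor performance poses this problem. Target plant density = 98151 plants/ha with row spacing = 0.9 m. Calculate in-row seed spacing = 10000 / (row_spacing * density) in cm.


spacing = 10000 / (row_sp * density)
        = 10000 / (0.9 * 98151)
        = 10000 / 88335.90
        = 0.11320 m = 11.32 cm


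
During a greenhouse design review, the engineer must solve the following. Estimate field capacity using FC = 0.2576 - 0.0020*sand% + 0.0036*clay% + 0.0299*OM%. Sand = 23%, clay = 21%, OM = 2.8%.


FC = 0.2576 - 0.0020*23 + 0.0036*21 + 0.0299*2.8
   = 0.2576 - 0.0460 + 0.0756 + 0.0837
   = 0.3709


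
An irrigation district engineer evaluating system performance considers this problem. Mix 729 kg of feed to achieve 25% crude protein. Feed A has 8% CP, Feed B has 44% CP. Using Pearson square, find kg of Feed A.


parts_A = CP_b - target = 44 - 25 = 19
parts_B = target - CP_a = 25 - 8 = 17
total_parts = 19 + 17 = 36
Feed A = 729 * 19 / 36 = 384.75 kg
Feed B = 729 * 17 / 36 = 344.25 kg

384.75 kg


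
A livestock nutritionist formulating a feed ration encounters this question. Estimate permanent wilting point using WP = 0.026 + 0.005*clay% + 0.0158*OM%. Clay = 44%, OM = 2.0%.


WP = 0.026 + 0.005*44 + 0.0158*2.0
   = 0.026 + 0.2200 + 0.0316
   = 0.2776


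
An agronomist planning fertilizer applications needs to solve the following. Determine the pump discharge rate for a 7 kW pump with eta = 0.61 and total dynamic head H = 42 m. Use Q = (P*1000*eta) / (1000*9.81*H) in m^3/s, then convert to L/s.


Q = (P * 1000 * eta) / (rho * g * H)
  = (7 * 1000 * 0.61) / (1000 * 9.81 * 42)
  = 4270 / 412020
  = 0.01036 m^3/s = 10.36 L/s


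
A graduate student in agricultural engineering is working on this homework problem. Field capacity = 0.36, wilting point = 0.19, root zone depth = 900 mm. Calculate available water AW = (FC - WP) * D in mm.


AW = (FC - WP) * D
   = (0.36 - 0.19) * 900
   = 0.17 * 900
   = 153 mm


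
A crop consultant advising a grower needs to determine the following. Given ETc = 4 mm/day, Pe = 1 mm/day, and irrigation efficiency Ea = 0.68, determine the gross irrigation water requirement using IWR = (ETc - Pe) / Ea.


IWR = (ETc - Pe) / Ea
    = (4 - 1) / 0.68
    = 3 / 0.68
    = 4.41 mm/day


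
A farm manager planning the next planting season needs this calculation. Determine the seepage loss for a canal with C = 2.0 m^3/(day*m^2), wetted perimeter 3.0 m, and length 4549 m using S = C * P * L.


S = C * P * L
  = 2.0 * 3.0 * 4549
  = 27294 m^3/day


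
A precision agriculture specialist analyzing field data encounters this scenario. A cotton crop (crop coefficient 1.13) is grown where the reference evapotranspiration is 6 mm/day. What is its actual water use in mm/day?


ETc = Kc * ET0
    = 1.13 * 6
    = 6.78 mm/day


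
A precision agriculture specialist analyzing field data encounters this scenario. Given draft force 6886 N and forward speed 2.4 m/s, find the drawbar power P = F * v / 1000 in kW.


P = F * v / 1000
  = 6886 * 2.4 / 1000
  = 16526.40 / 1000
  = 16.53 kW


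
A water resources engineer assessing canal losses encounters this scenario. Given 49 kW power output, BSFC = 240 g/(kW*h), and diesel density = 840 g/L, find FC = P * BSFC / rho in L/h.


FC = P * BSFC / rho_fuel
   = 49 * 240 / 840
   = 11760 / 840
   = 14 L/h


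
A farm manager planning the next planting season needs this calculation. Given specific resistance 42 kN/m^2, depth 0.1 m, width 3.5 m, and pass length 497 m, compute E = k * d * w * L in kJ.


E = k * d * w * L
  = 42 * 0.1 * 3.5 * 497
  = 7305.90 kJ


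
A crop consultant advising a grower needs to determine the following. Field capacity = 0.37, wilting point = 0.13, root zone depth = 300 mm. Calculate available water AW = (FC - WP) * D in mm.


AW = (FC - WP) * D
   = (0.37 - 0.13) * 300
   = 0.24 * 300
   = 72 mm


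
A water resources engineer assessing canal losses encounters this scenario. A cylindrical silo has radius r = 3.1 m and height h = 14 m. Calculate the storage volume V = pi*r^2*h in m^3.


V = pi * r^2 * h
  = pi * 3.1^2 * 14
  = pi * 9.61 * 14
  = 422.67 m^3


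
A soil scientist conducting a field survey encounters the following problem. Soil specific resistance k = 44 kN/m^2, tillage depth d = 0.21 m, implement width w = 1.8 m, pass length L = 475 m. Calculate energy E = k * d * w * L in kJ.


E = k * d * w * L
  = 44 * 0.21 * 1.8 * 475
  = 7900.20 kJ


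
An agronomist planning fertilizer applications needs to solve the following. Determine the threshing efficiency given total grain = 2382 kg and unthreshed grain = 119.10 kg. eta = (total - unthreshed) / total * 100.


eta = (total - unthreshed) / total * 100
    = (2382 - 119.10) / 2382 * 100
    = 2262.90 / 2382 * 100
    = 95%


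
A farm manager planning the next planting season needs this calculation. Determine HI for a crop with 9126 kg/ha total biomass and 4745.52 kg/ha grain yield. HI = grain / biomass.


HI = grain_yield / biomass
   = 4745.52 / 9126
   = 0.52


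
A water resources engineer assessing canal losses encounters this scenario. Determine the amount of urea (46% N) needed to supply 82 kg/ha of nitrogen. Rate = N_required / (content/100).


Rate = N_required / (N_content / 100)
     = 82 / (46 / 100)
     = 82 / 0.46
     = 178.26 kg/ha


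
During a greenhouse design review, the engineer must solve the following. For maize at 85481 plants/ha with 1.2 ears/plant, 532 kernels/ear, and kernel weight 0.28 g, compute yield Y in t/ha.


Y = density * ears * kernels * kw
  = 85481 * 1.2 * 532 * 0.28 g/ha
  = 15279899.71 g/ha
  = 15279.90 kg/ha = 15.28 t/ha


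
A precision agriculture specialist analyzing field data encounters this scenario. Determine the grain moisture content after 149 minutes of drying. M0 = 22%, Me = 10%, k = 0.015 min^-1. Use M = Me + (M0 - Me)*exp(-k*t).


M = Me + (M0 - Me) * e^(-k*t)
  = 10 + (22 - 10) * e^(-0.015*149)
  = 10 + 12 * e^(-2.235)
  = 10 + 12 * 0.10699
  = 10 + 1.2839
  = 11.28%


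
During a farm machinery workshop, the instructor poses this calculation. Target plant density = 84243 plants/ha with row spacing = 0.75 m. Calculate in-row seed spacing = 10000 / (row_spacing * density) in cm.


spacing = 10000 / (row_sp * density)
        = 10000 / (0.75 * 84243)
        = 10000 / 63182.25
        = 0.15827 m = 15.83 cm


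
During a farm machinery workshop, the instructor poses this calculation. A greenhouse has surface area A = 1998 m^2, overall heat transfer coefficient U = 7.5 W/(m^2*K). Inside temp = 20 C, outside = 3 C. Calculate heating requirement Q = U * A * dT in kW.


dT = 20 - (3) = 17 K
Q = U * A * dT
  = 7.5 * 1998 * 17
  = 254745 W = 254.75 kW


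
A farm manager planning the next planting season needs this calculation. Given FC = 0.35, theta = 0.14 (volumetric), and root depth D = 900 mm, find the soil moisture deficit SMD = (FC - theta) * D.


SMD = (FC - theta) * D
    = (0.35 - 0.14) * 900
    = 0.210 * 900
    = 189 mm


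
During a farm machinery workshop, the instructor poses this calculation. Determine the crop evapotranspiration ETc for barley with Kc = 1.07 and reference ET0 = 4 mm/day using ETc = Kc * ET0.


ETc = Kc * ET0
    = 1.07 * 4
    = 4.28 mm/day


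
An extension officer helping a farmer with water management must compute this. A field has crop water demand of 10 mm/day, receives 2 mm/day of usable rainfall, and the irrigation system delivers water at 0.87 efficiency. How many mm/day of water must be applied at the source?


IWR = (ETc - Pe) / Ea
    = (10 - 2) / 0.87
    = 8 / 0.87
    = 9.20 mm/day


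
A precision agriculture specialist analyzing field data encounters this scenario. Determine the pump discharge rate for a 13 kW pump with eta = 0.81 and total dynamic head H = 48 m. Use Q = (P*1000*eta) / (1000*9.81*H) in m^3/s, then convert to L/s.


Q = (P * 1000 * eta) / (rho * g * H)
  = (13 * 1000 * 0.81) / (1000 * 9.81 * 48)
  = 10530 / 470880
  = 0.02236 m^3/s = 22.36 L/s


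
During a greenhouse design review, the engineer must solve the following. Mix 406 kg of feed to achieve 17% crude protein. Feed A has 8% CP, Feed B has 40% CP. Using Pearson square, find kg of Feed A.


parts_A = CP_b - target = 40 - 17 = 23
parts_B = target - CP_a = 17 - 8 = 9
total_parts = 23 + 9 = 32
Feed A = 406 * 23 / 32 = 291.81 kg
Feed B = 406 * 9 / 32 = 114.19 kg

291.81 kg


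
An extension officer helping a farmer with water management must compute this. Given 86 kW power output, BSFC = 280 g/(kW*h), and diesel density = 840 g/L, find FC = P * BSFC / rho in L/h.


FC = P * BSFC / rho_fuel
   = 86 * 280 / 840
   = 24080 / 840
   = 28.67 L/h


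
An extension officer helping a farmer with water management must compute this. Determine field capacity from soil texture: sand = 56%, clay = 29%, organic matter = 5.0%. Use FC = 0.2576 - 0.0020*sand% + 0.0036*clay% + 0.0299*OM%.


FC = 0.2576 - 0.0020*56 + 0.0036*29 + 0.0299*5.0
   = 0.2576 - 0.1120 + 0.1044 + 0.1495
   = 0.3995


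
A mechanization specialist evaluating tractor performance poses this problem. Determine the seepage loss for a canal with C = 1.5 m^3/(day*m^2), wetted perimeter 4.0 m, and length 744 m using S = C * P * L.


S = C * P * L
  = 1.5 * 4.0 * 744
  = 4464 m^3/day


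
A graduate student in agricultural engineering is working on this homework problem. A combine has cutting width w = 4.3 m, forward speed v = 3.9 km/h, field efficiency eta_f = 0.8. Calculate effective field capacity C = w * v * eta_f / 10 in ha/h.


C = w * v * eta_f / 10
  = 4.3 * 3.9 * 0.8 / 10
  = 13.42 / 10
  = 1.34 ha/h


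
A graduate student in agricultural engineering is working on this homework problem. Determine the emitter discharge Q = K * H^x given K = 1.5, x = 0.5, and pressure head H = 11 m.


Q = K * H^x
  = 1.5 * 11^0.5
  = 1.5 * 3.3166
  = 4.97 L/h


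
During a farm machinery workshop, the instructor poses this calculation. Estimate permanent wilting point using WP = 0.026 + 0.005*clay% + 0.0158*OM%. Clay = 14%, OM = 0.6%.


WP = 0.026 + 0.005*14 + 0.0158*0.6
   = 0.026 + 0.0700 + 0.0095
   = 0.1055


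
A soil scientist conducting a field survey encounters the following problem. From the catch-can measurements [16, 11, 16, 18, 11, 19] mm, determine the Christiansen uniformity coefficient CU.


xbar = 91 / 6 = 15.167
sum|xi - xbar| = 16.667
CU = 100 * (1 - 16.667 / (6 * 15.167))
   = 100 * (1 - 0.1832)
   = 81.68%


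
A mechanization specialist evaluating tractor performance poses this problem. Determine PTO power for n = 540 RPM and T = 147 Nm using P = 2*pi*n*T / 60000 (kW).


P = 2*pi*n*T / 60000
  = 2*pi * 540 * 147 / 60000
  = 498759.25 / 60000
  = 8.31 kW


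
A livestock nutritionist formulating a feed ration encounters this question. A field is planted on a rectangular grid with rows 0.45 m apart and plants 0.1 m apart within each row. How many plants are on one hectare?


D = 10000 / (row_sp * plant_sp)
  = 10000 / (0.45 * 0.1)
  = 10000 / 0.0450
  = 222222.22 plants/ha


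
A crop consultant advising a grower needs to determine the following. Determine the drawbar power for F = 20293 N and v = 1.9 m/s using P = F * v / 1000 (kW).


P = F * v / 1000
  = 20293 * 1.9 / 1000
  = 38556.70 / 1000
  = 38.56 kW


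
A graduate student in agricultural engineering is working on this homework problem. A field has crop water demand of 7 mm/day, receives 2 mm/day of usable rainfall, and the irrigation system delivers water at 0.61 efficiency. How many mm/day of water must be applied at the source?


IWR = (ETc - Pe) / Ea
    = (7 - 2) / 0.61
    = 5 / 0.61
    = 8.20 mm/day


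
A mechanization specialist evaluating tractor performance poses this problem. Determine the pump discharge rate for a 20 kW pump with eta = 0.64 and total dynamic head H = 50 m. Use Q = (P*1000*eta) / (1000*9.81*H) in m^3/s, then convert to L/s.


Q = (P * 1000 * eta) / (rho * g * H)
  = (20 * 1000 * 0.64) / (1000 * 9.81 * 50)
  = 12800 / 490500
  = 0.02610 m^3/s = 26.10 L/s


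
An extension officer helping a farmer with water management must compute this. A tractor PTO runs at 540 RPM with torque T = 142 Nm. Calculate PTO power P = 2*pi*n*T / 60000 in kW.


P = 2*pi*n*T / 60000
  = 2*pi * 540 * 142 / 60000
  = 481794.65 / 60000
  = 8.03 kW


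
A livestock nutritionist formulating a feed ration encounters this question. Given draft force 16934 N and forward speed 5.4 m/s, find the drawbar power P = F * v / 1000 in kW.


P = F * v / 1000
  = 16934 * 5.4 / 1000
  = 91443.60 / 1000
  = 91.44 kW


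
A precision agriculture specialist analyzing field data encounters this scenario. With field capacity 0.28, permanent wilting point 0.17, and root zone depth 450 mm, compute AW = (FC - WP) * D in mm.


AW = (FC - WP) * D
   = (0.28 - 0.17) * 450
   = 0.11 * 450
   = 49.50 mm


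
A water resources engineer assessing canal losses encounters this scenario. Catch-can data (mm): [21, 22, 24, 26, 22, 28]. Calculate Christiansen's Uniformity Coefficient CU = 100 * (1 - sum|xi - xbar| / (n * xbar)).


xbar = 143 / 6 = 23.833
sum|xi - xbar| = 13
CU = 100 * (1 - 13 / (6 * 23.833))
   = 100 * (1 - 0.0909)
   = 90.91%


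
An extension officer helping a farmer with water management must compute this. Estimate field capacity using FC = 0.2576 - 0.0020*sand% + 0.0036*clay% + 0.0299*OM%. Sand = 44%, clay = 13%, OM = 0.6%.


FC = 0.2576 - 0.0020*44 + 0.0036*13 + 0.0299*0.6
   = 0.2576 - 0.0880 + 0.0468 + 0.0179
   = 0.2343


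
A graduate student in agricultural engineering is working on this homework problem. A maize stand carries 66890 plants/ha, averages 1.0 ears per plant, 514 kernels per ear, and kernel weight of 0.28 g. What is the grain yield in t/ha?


Y = density * ears * kernels * kw
  = 66890 * 1.0 * 514 * 0.28 g/ha
  = 9626808.80 g/ha
  = 9626.81 kg/ha = 9.63 t/ha


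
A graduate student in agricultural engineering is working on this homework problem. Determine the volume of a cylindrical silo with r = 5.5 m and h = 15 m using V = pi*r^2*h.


V = pi * r^2 * h
  = pi * 5.5^2 * 15
  = pi * 30.25 * 15
  = 1425.50 m^3


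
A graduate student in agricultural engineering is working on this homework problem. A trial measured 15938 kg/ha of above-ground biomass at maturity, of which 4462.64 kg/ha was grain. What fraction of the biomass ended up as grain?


HI = grain_yield / biomass
   = 4462.64 / 15938
   = 0.28


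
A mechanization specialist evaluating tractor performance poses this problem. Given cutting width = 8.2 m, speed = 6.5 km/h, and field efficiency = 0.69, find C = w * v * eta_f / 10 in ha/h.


C = w * v * eta_f / 10
  = 8.2 * 6.5 * 0.69 / 10
  = 36.78 / 10
  = 3.68 ha/h


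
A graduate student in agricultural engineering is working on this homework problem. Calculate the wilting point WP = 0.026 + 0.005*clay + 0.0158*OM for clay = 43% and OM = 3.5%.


WP = 0.026 + 0.005*43 + 0.0158*3.5
   = 0.026 + 0.2150 + 0.0553
   = 0.2963


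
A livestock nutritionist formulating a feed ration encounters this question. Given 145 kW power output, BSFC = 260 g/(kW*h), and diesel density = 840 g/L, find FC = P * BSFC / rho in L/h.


FC = P * BSFC / rho_fuel
   = 145 * 260 / 840
   = 37700 / 840
   = 44.88 L/h


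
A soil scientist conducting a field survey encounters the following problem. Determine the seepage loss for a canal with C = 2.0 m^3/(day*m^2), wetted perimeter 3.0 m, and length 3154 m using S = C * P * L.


S = C * P * L
  = 2.0 * 3.0 * 3154
  = 18924 m^3/day


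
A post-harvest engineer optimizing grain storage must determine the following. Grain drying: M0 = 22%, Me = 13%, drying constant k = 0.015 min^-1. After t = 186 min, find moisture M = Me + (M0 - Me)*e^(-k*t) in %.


M = Me + (M0 - Me) * e^(-k*t)
  = 13 + (22 - 13) * e^(-0.015*186)
  = 13 + 9 * e^(-2.790)
  = 13 + 9 * 0.06142
  = 13 + 0.5528
  = 13.55%


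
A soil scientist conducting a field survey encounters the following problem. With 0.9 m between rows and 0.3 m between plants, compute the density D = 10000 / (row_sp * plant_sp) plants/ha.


D = 10000 / (row_sp * plant_sp)
  = 10000 / (0.9 * 0.3)
  = 10000 / 0.2700
  = 37037.04 plants/ha


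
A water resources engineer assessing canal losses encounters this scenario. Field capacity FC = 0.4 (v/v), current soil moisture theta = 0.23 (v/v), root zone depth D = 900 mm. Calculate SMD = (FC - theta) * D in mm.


SMD = (FC - theta) * D
    = (0.4 - 0.23) * 900
    = 0.170 * 900
    = 153 mm


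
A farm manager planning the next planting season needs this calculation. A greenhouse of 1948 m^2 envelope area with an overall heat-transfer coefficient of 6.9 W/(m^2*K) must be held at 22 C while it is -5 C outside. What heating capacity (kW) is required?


dT = 22 - (-5) = 27 K
Q = U * A * dT
  = 6.9 * 1948 * 27
  = 362912.40 W = 362.91 kW


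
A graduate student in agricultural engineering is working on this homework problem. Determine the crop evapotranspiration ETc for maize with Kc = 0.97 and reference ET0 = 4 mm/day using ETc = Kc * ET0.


ETc = Kc * ET0
    = 0.97 * 4
    = 3.88 mm/day


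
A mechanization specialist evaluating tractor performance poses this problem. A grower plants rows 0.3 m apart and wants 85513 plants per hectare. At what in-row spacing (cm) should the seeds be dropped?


spacing = 10000 / (row_sp * density)
        = 10000 / (0.3 * 85513)
        = 10000 / 25653.90
        = 0.38980 m = 38.98 cm


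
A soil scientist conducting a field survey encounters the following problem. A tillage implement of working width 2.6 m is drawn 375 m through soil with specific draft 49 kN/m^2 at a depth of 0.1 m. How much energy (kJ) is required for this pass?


E = k * d * w * L
  = 49 * 0.1 * 2.6 * 375
  = 4777.50 kJ


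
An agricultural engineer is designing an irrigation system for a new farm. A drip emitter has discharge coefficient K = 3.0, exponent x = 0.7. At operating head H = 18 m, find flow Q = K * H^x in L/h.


Q = K * H^x
  = 3.0 * 18^0.7
  = 3.0 * 7.5629
  = 22.69 L/h


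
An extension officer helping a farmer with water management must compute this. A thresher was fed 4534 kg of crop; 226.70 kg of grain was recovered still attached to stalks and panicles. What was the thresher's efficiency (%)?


eta = (total - unthreshed) / total * 100
    = (4534 - 226.70) / 4534 * 100
    = 4307.30 / 4534 * 100
    = 95%


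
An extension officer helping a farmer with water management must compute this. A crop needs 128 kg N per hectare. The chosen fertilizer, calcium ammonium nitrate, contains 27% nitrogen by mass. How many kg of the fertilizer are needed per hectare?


Rate = N_required / (N_content / 100)
     = 128 / (27 / 100)
     = 128 / 0.27
     = 474.07 kg/ha


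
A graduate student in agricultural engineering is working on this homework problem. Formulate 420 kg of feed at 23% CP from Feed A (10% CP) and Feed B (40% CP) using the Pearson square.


parts_A = CP_b - target = 40 - 23 = 17
parts_B = target - CP_a = 23 - 10 = 13
total_parts = 17 + 13 = 30
Feed A = 420 * 17 / 30 = 238 kg
Feed B = 420 * 13 / 30 = 182 kg

238 kg


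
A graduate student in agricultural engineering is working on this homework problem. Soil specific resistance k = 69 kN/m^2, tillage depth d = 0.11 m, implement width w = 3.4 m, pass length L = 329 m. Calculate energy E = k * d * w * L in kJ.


E = k * d * w * L
  = 69 * 0.11 * 3.4 * 329
  = 8490.17 kJ


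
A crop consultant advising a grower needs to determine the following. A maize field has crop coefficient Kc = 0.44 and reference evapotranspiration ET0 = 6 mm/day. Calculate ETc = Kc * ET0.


ETc = Kc * ET0
    = 0.44 * 6
    = 2.64 mm/day


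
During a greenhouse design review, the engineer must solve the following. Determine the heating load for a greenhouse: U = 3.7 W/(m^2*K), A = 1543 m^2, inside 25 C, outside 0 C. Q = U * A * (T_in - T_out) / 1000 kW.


dT = 25 - (0) = 25 K
Q = U * A * dT
  = 3.7 * 1543 * 25
  = 142727.50 W = 142.73 kW


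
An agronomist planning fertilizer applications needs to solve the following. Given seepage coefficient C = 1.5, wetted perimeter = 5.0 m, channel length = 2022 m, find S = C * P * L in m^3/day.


S = C * P * L
  = 1.5 * 5.0 * 2022
  = 15165 m^3/day


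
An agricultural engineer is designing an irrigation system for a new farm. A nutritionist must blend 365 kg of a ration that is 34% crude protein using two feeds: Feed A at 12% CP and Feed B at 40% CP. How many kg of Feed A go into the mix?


parts_A = CP_b - target = 40 - 34 = 6
parts_B = target - CP_a = 34 - 12 = 22
total_parts = 6 + 22 = 28
Feed A = 365 * 6 / 28 = 78.21 kg
Feed B = 365 * 22 / 28 = 286.79 kg

78.21 kg


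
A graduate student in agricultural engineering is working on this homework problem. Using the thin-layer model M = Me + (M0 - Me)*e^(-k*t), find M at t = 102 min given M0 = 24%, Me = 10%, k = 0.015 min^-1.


M = Me + (M0 - Me) * e^(-k*t)
  = 10 + (24 - 10) * e^(-0.015*102)
  = 10 + 14 * e^(-1.530)
  = 10 + 14 * 0.21654
  = 10 + 3.0315
  = 13.03%


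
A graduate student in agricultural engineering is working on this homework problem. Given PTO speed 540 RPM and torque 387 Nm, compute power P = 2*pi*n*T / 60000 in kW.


P = 2*pi*n*T / 60000
  = 2*pi * 540 * 387 / 60000
  = 1313060.07 / 60000
  = 21.88 kW


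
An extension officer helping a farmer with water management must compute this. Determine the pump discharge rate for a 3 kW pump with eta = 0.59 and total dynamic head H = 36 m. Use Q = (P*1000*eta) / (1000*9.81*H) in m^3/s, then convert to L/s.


Q = (P * 1000 * eta) / (rho * g * H)
  = (3 * 1000 * 0.59) / (1000 * 9.81 * 36)
  = 1770 / 353160
  = 0.00501 m^3/s = 5.01 L/s


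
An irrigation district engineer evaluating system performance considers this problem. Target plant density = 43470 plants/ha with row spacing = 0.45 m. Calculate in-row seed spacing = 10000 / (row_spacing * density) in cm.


spacing = 10000 / (row_sp * density)
        = 10000 / (0.45 * 43470)
        = 10000 / 19561.50
        = 0.51121 m = 51.12 cm


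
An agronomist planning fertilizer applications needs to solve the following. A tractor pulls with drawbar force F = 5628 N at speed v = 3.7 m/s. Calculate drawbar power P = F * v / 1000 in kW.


P = F * v / 1000
  = 5628 * 3.7 / 1000
  = 20823.60 / 1000
  = 20.82 kW


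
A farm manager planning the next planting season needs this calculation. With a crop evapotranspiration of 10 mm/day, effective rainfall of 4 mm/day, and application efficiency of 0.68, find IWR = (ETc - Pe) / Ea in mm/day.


IWR = (ETc - Pe) / Ea
    = (10 - 4) / 0.68
    = 6 / 0.68
    = 8.82 mm/day


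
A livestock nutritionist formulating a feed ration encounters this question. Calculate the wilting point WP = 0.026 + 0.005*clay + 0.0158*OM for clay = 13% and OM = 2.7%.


WP = 0.026 + 0.005*13 + 0.0158*2.7
   = 0.026 + 0.0650 + 0.0427
   = 0.1337


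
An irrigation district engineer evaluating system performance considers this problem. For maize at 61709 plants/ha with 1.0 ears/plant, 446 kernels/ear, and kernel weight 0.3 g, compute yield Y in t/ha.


Y = density * ears * kernels * kw
  = 61709 * 1.0 * 446 * 0.3 g/ha
  = 8256664.20 g/ha
  = 8256.66 kg/ha = 8.26 t/ha


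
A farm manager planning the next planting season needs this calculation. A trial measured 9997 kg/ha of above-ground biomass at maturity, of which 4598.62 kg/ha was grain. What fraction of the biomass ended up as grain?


HI = grain_yield / biomass
   = 4598.62 / 9997
   = 0.46


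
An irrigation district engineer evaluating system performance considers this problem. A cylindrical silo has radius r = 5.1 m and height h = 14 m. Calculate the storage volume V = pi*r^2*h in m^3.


V = pi * r^2 * h
  = pi * 5.1^2 * 14
  = pi * 26.01 * 14
  = 1143.98 m^3


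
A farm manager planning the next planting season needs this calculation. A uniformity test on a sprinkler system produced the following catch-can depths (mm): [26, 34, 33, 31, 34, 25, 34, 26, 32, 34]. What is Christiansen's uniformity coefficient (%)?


xbar = 309 / 10 = 30.900
sum|xi - xbar| = 31.400
CU = 100 * (1 - 31.400 / (10 * 30.900))
   = 100 * (1 - 0.1016)
   = 89.84%


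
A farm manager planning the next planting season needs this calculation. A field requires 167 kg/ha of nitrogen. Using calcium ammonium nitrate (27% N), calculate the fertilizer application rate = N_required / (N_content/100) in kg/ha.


Rate = N_required / (N_content / 100)
     = 167 / (27 / 100)
     = 167 / 0.27
     = 618.52 kg/ha


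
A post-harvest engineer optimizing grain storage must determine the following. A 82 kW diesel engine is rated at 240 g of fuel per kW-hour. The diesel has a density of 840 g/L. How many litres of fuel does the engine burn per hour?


FC = P * BSFC / rho_fuel
   = 82 * 240 / 840
   = 19680 / 840
   = 23.43 L/h


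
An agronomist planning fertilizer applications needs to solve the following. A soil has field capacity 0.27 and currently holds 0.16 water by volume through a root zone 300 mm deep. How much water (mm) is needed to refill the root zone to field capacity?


SMD = (FC - theta) * D
    = (0.27 - 0.16) * 300
    = 0.110 * 300
    = 33 mm


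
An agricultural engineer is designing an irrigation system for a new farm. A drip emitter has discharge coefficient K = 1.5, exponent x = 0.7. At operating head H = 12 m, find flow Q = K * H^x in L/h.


Q = K * H^x
  = 1.5 * 12^0.7
  = 1.5 * 5.6941
  = 8.54 L/h


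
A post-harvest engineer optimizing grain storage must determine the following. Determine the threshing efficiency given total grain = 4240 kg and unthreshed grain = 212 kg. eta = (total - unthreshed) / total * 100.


eta = (total - unthreshed) / total * 100
    = (4240 - 212) / 4240 * 100
    = 4028 / 4240 * 100
    = 95%


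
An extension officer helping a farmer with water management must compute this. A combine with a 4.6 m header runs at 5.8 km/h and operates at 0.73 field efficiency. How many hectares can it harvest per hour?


C = w * v * eta_f / 10
  = 4.6 * 5.8 * 0.73 / 10
  = 19.48 / 10
  = 1.95 ha/h


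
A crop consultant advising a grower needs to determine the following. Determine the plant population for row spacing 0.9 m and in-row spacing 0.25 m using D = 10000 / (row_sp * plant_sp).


D = 10000 / (row_sp * plant_sp)
  = 10000 / (0.9 * 0.25)
  = 10000 / 0.2250
  = 44444.44 plants/ha


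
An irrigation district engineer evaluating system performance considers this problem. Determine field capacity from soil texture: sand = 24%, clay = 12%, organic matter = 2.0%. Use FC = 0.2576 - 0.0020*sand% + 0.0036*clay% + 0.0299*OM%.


FC = 0.2576 - 0.0020*24 + 0.0036*12 + 0.0299*2.0
   = 0.2576 - 0.0480 + 0.0432 + 0.0598
   = 0.3126
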